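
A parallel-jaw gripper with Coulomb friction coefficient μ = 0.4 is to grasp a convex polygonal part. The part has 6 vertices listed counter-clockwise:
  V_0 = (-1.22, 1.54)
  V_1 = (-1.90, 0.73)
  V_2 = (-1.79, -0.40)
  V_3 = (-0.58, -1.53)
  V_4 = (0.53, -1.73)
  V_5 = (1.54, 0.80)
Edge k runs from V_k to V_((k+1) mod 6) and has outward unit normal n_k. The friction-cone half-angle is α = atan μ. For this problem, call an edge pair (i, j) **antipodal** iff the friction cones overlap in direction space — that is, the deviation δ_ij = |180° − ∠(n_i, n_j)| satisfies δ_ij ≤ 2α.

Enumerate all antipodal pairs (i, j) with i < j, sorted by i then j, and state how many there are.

α = atan 0.4 = 21.80°;  2α = 43.60°
n_0 = (-0.7659, +0.6430)
n_1 = (-0.9953, -0.0969)
n_2 = (-0.6825, -0.7309)
n_3 = (-0.1773, -0.9842)
n_4 = (+0.9287, -0.3708)
n_5 = (+0.2590, +0.9659)
  (0,1): δ = 134.43°  ·
  (0,2): δ = 93.03°  ·
  (0,3): δ = 60.20°  ·
  (0,4): δ = 18.25°  ✓
  (0,5): δ = 115.00°  ·
  (1,2): δ = 138.60°  ·
  (1,3): δ = 105.77°  ·
  (1,4): δ = 27.32°  ✓
  (1,5): δ = 69.43°  ·
  (2,3): δ = 147.17°  ·
  (2,4): δ = 68.72°  ·
  (2,5): δ = 28.03°  ✓
  (3,4): δ = 101.55°  ·
  (3,5): δ = 4.79°  ✓
  (4,5): δ = 83.25°  ·
antipodal pairs: 4

count = 4; pairs: (0,4), (1,4), (2,5), (3,5)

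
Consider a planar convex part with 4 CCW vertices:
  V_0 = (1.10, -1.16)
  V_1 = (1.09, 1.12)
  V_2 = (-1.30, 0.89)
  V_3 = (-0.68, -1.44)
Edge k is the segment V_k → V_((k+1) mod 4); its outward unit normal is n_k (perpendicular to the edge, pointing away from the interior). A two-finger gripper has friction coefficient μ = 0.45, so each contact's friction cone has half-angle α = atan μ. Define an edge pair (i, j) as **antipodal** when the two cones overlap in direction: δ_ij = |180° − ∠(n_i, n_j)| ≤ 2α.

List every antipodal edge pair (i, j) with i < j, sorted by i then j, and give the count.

count = 2; pairs: (0,2), (1,3)

α = atan 0.45 = 24.23°;  2α = 48.46°
n_0 = (+1.0000, +0.0044)
n_1 = (-0.0958, +0.9954)
n_2 = (-0.9664, -0.2571)
n_3 = (+0.1554, -0.9879)
  (0,1): δ = 84.75°  ·
  (0,2): δ = 14.65°  ✓
  (0,3): δ = 98.69°  ·
  (1,2): δ = 80.60°  ·
  (1,3): δ = 3.44°  ✓
  (2,3): δ = 95.96°  ·
antipodal pairs: 2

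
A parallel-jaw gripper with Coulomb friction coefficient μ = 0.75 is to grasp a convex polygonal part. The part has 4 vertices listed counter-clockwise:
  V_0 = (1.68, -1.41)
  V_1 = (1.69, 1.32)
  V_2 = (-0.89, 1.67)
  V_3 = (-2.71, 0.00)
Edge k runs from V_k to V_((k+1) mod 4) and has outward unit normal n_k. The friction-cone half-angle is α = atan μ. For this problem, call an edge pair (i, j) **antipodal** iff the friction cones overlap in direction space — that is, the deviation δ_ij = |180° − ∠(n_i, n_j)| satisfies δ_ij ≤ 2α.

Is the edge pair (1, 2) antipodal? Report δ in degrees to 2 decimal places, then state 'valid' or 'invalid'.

δ = 129.74°, invalid

α = atan 0.75 = 36.87°;  2α = 73.74°
edge 1: e_1 = (-2.58, +0.35);  n_1 = (+0.1344, +0.9909)
edge 2: e_2 = (-1.82, -1.67);  n_2 = (-0.6761, +0.7368)
∠(n_1, n_2) = 50.26°
δ = |180° − 50.26°| = 129.74°
129.74° > 2α = 73.74°  →  invalid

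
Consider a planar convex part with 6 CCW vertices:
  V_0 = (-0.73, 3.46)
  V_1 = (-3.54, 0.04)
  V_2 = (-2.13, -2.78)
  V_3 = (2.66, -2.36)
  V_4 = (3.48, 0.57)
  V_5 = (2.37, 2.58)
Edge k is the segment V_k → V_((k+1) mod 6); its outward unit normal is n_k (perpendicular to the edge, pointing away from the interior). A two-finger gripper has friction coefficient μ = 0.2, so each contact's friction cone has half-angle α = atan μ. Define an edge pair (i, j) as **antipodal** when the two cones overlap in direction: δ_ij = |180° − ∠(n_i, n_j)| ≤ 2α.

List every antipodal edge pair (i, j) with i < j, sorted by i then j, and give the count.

α = atan 0.2 = 11.31°;  2α = 22.62°
n_0 = (-0.7726, +0.6348)
n_1 = (-0.8944, -0.4472)
n_2 = (+0.0873, -0.9962)
n_3 = (+0.9630, -0.2695)
n_4 = (+0.8754, +0.4834)
n_5 = (+0.2731, +0.9620)
  (0,1): δ = 114.03°  ·
  (0,2): δ = 45.58°  ·
  (0,3): δ = 23.77°  ·
  (0,4): δ = 68.32°  ·
  (0,5): δ = 113.56°  ·
  (1,2): δ = 111.55°  ·
  (1,3): δ = 42.20°  ·
  (1,4): δ = 2.34°  ✓
  (1,5): δ = 47.59°  ·
  (2,3): δ = 110.65°  ·
  (2,4): δ = 66.10°  ·
  (2,5): δ = 20.86°  ✓
  (3,4): δ = 135.46°  ·
  (3,5): δ = 90.21°  ·
  (4,5): δ = 134.76°  ·
antipodal pairs: 2

count = 2; pairs: (1,4), (2,5)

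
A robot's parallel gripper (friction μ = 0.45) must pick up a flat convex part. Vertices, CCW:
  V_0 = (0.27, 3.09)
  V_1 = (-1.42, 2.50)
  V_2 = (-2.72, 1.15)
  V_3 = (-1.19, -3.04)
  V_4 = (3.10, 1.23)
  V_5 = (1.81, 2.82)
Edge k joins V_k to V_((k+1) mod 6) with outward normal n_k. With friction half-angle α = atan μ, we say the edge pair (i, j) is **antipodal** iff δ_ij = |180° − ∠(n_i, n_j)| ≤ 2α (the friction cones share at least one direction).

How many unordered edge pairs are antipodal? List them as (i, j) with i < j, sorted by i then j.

count = 3; pairs: (0,3), (1,3), (2,4)

α = atan 0.45 = 24.23°;  2α = 48.46°
n_0 = (-0.3296, +0.9441)
n_1 = (-0.7203, +0.6936)
n_2 = (-0.9393, -0.3430)
n_3 = (+0.7055, -0.7088)
n_4 = (+0.7766, +0.6300)
n_5 = (+0.1727, +0.9850)
  (0,1): δ = 153.16°  ·
  (0,2): δ = 89.18°  ·
  (0,3): δ = 25.62°  ✓
  (0,4): δ = 109.81°  ·
  (0,5): δ = 150.81°  ·
  (1,2): δ = 116.02°  ·
  (1,3): δ = 1.21°  ✓
  (1,4): δ = 82.97°  ·
  (1,5): δ = 123.97°  ·
  (2,3): δ = 65.19°  ·
  (2,4): δ = 18.99°  ✓
  (2,5): δ = 60.00°  ·
  (3,4): δ = 95.81°  ·
  (3,5): δ = 54.81°  ·
  (4,5): δ = 139.00°  ·
antipodal pairs: 3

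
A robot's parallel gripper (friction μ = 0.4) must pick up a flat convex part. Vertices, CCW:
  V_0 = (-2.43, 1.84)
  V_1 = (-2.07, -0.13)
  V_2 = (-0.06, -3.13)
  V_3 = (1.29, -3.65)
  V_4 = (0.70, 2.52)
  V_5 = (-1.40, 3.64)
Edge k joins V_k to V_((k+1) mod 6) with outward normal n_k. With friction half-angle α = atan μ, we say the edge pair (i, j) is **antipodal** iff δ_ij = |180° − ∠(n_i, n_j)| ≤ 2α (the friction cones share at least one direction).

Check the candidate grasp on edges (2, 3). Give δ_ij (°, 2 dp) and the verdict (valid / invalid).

α = atan 0.4 = 21.80°;  2α = 43.60°
edge 2: e_2 = (+1.35, -0.52);  n_2 = (-0.3594, -0.9332)
edge 3: e_3 = (-0.59, +6.17);  n_3 = (+0.9955, +0.0952)
∠(n_2, n_3) = 116.53°
δ = |180° − 116.53°| = 63.47°
63.47° > 2α = 43.60°  →  invalid

δ = 63.47°, invalid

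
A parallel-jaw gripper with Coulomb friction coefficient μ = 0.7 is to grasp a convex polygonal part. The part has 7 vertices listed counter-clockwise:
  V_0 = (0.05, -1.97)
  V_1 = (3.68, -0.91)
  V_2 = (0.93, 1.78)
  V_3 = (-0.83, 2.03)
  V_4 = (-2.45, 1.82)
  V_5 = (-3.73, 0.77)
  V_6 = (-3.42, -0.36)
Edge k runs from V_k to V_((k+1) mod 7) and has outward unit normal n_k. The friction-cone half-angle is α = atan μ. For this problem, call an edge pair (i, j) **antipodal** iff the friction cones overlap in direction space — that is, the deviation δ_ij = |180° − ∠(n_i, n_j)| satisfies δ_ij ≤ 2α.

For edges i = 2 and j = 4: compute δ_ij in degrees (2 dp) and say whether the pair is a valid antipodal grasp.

δ = 132.55°, invalid

α = atan 0.7 = 34.99°;  2α = 69.98°
edge 2: e_2 = (-1.76, +0.25);  n_2 = (+0.1406, +0.9901)
edge 4: e_4 = (-1.28, -1.05);  n_4 = (-0.6342, +0.7731)
∠(n_2, n_4) = 47.45°
δ = |180° − 47.45°| = 132.55°
132.55° > 2α = 69.98°  →  invalid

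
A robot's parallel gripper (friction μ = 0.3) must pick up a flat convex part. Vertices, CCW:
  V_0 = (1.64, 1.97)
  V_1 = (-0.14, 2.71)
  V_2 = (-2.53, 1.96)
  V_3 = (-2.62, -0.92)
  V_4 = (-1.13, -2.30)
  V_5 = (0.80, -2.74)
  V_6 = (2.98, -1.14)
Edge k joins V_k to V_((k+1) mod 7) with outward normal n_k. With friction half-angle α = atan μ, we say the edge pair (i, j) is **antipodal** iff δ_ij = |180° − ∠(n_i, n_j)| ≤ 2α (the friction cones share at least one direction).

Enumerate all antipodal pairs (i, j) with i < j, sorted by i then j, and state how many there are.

count = 6; pairs: (0,3), (0,4), (1,4), (1,5), (2,6), (3,6)

α = atan 0.3 = 16.70°;  2α = 33.40°
n_0 = (+0.3839, +0.9234)
n_1 = (-0.2994, +0.9541)
n_2 = (-0.9995, +0.0312)
n_3 = (-0.6795, -0.7337)
n_4 = (-0.2223, -0.9750)
n_5 = (+0.5917, -0.8062)
n_6 = (+0.9184, +0.3957)
  (0,1): δ = 140.00°  ·
  (0,2): δ = 69.22°  ·
  (0,3): δ = 20.23°  ✓
  (0,4): δ = 9.73°  ✓
  (0,5): δ = 58.85°  ·
  (0,6): δ = 135.88°  ·
  (1,2): δ = 109.21°  ·
  (1,3): δ = 60.23°  ·
  (1,4): δ = 30.27°  ✓
  (1,5): δ = 18.85°  ✓
  (1,6): δ = 95.89°  ·
  (2,3): δ = 131.02°  ·
  (2,4): δ = 101.05°  ·
  (2,5): δ = 51.93°  ·
  (2,6): δ = 25.10°  ✓
  (3,4): δ = 150.04°  ·
  (3,5): δ = 100.92°  ·
  (3,6): δ = 23.89°  ✓
  (4,5): δ = 130.88°  ·
  (4,6): δ = 53.85°  ·
  (5,6): δ = 102.97°  ·
antipodal pairs: 6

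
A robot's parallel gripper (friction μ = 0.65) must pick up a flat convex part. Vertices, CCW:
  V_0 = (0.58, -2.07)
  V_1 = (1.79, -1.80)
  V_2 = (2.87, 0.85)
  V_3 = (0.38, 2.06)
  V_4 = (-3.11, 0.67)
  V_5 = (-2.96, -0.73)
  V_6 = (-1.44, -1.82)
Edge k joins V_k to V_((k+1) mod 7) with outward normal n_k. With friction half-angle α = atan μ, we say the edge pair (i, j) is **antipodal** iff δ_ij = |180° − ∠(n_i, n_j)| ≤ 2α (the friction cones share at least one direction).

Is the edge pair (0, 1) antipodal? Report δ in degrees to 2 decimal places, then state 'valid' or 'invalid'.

α = atan 0.65 = 33.02°;  2α = 66.05°
edge 0: e_0 = (+1.21, +0.27);  n_0 = (+0.2178, -0.9760)
edge 1: e_1 = (+1.08, +2.65);  n_1 = (+0.9260, -0.3774)
∠(n_0, n_1) = 55.25°
δ = |180° − 55.25°| = 124.75°
124.75° > 2α = 66.05°  →  invalid

δ = 124.75°, invalid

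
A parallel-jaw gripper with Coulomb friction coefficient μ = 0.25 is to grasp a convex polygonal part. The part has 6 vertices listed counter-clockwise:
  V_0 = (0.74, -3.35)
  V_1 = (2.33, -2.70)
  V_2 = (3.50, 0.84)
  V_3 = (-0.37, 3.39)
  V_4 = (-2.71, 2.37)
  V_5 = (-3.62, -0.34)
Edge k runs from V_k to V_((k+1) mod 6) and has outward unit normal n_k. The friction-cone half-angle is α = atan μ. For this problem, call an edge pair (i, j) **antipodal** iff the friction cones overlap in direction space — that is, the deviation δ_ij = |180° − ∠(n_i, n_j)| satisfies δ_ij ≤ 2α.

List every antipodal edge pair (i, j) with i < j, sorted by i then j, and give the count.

count = 3; pairs: (0,3), (1,4), (2,5)

α = atan 0.25 = 14.04°;  2α = 28.07°
n_0 = (+0.3784, -0.9256)
n_1 = (+0.9495, -0.3138)
n_2 = (+0.5502, +0.8350)
n_3 = (-0.3996, +0.9167)
n_4 = (-0.9480, +0.3183)
n_5 = (-0.5681, -0.8229)
  (0,1): δ = 130.52°  ·
  (0,2): δ = 55.62°  ·
  (0,3): δ = 1.32°  ✓
  (0,4): δ = 49.20°  ·
  (0,5): δ = 123.15°  ·
  (1,2): δ = 105.09°  ·
  (1,3): δ = 48.16°  ·
  (1,4): δ = 0.27°  ✓
  (1,5): δ = 73.67°  ·
  (2,3): δ = 123.07°  ·
  (2,4): δ = 75.18°  ·
  (2,5): δ = 1.24°  ✓
  (3,4): δ = 132.11°  ·
  (3,5): δ = 58.17°  ·
  (4,5): δ = 106.06°  ·
antipodal pairs: 3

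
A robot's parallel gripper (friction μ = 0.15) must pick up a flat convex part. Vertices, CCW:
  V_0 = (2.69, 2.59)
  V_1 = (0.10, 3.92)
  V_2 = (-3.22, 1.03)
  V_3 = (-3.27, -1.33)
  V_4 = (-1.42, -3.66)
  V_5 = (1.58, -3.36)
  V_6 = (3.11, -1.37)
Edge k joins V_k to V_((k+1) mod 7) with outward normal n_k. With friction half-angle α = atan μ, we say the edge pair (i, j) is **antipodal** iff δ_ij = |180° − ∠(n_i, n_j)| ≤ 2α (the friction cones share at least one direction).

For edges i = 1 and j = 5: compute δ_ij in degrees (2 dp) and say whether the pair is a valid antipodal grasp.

α = atan 0.15 = 8.53°;  2α = 17.06°
edge 1: e_1 = (-3.32, -2.89);  n_1 = (-0.6566, +0.7543)
edge 5: e_5 = (+1.53, +1.99);  n_5 = (+0.7928, -0.6095)
∠(n_1, n_5) = 168.59°
δ = |180° − 168.59°| = 11.41°
11.41° ≤ 2α = 17.06°  →  valid

δ = 11.41°, valid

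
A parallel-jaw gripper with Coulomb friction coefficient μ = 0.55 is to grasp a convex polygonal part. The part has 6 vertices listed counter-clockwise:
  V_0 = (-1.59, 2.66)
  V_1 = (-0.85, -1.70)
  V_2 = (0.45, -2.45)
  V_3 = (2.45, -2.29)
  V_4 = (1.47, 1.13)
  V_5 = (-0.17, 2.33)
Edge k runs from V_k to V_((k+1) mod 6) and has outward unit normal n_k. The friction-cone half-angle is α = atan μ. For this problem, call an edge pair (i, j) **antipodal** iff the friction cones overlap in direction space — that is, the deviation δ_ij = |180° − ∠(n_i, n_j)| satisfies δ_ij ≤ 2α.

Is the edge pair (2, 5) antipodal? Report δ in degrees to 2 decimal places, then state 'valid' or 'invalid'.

δ = 17.66°, valid

α = atan 0.55 = 28.81°;  2α = 57.62°
edge 2: e_2 = (+2.00, +0.16);  n_2 = (+0.0797, -0.9968)
edge 5: e_5 = (-1.42, +0.33);  n_5 = (+0.2264, +0.9740)
∠(n_2, n_5) = 162.34°
δ = |180° − 162.34°| = 17.66°
17.66° ≤ 2α = 57.62°  →  valid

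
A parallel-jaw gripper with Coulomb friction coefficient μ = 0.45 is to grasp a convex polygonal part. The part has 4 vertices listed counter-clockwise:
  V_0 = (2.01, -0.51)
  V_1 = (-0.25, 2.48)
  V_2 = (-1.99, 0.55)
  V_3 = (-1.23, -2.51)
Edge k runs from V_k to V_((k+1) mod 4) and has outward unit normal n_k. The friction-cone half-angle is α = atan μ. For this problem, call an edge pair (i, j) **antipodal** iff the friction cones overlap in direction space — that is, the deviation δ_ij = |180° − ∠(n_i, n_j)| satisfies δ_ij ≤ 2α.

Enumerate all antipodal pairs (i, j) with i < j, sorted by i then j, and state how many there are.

α = atan 0.45 = 24.23°;  2α = 48.46°
n_0 = (+0.7978, +0.6030)
n_1 = (-0.7427, +0.6696)
n_2 = (-0.9705, -0.2410)
n_3 = (+0.5253, -0.8509)
  (0,1): δ = 79.12°  ·
  (0,2): δ = 23.14°  ✓
  (0,3): δ = 84.60°  ·
  (1,2): δ = 124.02°  ·
  (1,3): δ = 16.28°  ✓
  (2,3): δ = 72.26°  ·
antipodal pairs: 2

count = 2; pairs: (0,2), (1,3)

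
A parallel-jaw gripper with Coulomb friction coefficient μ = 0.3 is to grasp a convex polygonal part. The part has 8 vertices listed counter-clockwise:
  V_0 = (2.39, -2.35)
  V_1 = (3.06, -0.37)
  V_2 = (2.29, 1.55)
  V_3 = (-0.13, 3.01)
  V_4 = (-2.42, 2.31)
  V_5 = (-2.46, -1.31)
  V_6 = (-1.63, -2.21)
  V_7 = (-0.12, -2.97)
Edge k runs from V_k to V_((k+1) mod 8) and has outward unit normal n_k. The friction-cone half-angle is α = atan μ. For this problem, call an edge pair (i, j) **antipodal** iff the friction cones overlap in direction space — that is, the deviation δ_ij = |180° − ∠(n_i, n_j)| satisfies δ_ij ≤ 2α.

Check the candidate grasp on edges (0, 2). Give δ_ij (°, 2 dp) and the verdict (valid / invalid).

α = atan 0.3 = 16.70°;  2α = 33.40°
edge 0: e_0 = (+0.67, +1.98);  n_0 = (+0.9472, -0.3205)
edge 2: e_2 = (-2.42, +1.46);  n_2 = (+0.5166, +0.8562)
∠(n_0, n_2) = 77.59°
δ = |180° − 77.59°| = 102.41°
102.41° > 2α = 33.40°  →  invalid

δ = 102.41°, invalid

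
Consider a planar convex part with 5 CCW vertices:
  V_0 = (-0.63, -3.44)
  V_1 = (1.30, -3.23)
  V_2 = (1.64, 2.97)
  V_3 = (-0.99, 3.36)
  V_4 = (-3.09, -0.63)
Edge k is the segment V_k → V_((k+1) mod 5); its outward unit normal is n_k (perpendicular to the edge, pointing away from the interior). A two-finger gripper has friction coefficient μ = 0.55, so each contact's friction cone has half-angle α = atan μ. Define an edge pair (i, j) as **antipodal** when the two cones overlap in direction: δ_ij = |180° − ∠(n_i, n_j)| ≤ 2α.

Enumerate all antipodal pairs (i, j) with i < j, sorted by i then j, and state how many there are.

α = atan 0.55 = 28.81°;  2α = 57.62°
n_0 = (+0.1082, -0.9941)
n_1 = (+0.9985, -0.0548)
n_2 = (+0.1467, +0.9892)
n_3 = (-0.8849, +0.4657)
n_4 = (-0.7524, -0.6587)
  (0,1): δ = 99.35°  ·
  (0,2): δ = 14.64°  ✓
  (0,3): δ = 56.03°  ✓
  (0,4): δ = 124.99°  ·
  (1,2): δ = 95.30°  ·
  (1,3): δ = 24.62°  ✓
  (1,4): δ = 44.34°  ✓
  (2,3): δ = 109.32°  ·
  (2,4): δ = 40.36°  ✓
  (3,4): δ = 111.04°  ·
antipodal pairs: 5

count = 5; pairs: (0,2), (0,3), (1,3), (1,4), (2,4)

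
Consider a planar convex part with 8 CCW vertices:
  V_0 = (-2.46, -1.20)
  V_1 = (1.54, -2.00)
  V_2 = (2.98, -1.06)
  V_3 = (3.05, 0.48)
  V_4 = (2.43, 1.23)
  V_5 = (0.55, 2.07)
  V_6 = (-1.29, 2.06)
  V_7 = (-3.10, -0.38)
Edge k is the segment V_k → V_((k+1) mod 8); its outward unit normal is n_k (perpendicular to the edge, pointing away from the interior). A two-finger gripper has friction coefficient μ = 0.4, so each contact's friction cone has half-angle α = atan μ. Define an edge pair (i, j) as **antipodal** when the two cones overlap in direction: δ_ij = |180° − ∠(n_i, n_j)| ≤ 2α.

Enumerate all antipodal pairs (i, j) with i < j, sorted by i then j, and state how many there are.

α = atan 0.4 = 21.80°;  2α = 43.60°
n_0 = (-0.1961, -0.9806)
n_1 = (+0.5466, -0.8374)
n_2 = (+0.9990, -0.0454)
n_3 = (+0.7707, +0.6371)
n_4 = (+0.4079, +0.9130)
n_5 = (-0.0054, +1.0000)
n_6 = (-0.8031, +0.5958)
n_7 = (-0.7883, -0.6153)
  (0,1): δ = 135.55°  ·
  (0,2): δ = 81.29°  ·
  (0,3): δ = 39.11°  ✓
  (0,4): δ = 12.77°  ✓
  (0,5): δ = 11.62°  ✓
  (0,6): δ = 64.74°  ·
  (0,7): δ = 139.28°  ·
  (1,2): δ = 125.74°  ·
  (1,3): δ = 83.56°  ·
  (1,4): δ = 57.21°  ·
  (1,5): δ = 32.82°  ✓
  (1,6): δ = 20.30°  ✓
  (1,7): δ = 94.84°  ·
  (2,3): δ = 137.82°  ·
  (2,4): δ = 111.47°  ·
  (2,5): δ = 87.09°  ·
  (2,6): δ = 33.97°  ✓
  (2,7): δ = 40.57°  ✓
  (3,4): δ = 153.65°  ·
  (3,5): δ = 129.27°  ·
  (3,6): δ = 76.15°  ·
  (3,7): δ = 1.61°  ✓
  (4,5): δ = 155.61°  ·
  (4,6): δ = 102.49°  ·
  (4,7): δ = 27.95°  ✓
  (5,6): δ = 126.88°  ·
  (5,7): δ = 52.34°  ·
  (6,7): δ = 105.46°  ·
antipodal pairs: 9

count = 9; pairs: (0,3), (0,4), (0,5), (1,5), (1,6), (2,6), (2,7), (3,7), (4,7)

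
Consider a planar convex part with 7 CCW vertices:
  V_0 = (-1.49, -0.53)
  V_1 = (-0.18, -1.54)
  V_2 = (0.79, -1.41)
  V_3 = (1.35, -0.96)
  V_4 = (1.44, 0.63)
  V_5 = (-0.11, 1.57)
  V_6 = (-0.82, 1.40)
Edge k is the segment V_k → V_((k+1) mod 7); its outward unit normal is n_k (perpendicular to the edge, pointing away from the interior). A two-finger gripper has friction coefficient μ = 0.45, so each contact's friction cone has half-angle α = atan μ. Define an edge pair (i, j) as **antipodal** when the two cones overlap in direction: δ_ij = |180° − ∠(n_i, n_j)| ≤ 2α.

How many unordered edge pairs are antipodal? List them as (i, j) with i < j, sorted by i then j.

count = 6; pairs: (0,4), (1,4), (1,5), (2,5), (2,6), (3,6)

α = atan 0.45 = 24.23°;  2α = 48.46°
n_0 = (-0.6106, -0.7919)
n_1 = (+0.1328, -0.9911)
n_2 = (+0.6264, -0.7795)
n_3 = (+0.9984, -0.0565)
n_4 = (+0.5185, +0.8550)
n_5 = (-0.2329, +0.9725)
n_6 = (-0.9447, +0.3280)
  (0,1): δ = 134.73°  ·
  (0,2): δ = 103.58°  ·
  (0,3): δ = 55.61°  ·
  (0,4): δ = 6.40°  ✓
  (0,5): δ = 51.10°  ·
  (0,6): δ = 108.49°  ·
  (1,2): δ = 148.85°  ·
  (1,3): δ = 100.87°  ·
  (1,4): δ = 38.87°  ✓
  (1,5): δ = 5.83°  ✓
  (1,6): δ = 63.22°  ·
  (2,3): δ = 132.02°  ·
  (2,4): δ = 70.02°  ·
  (2,5): δ = 25.32°  ✓
  (2,6): δ = 32.07°  ✓
  (3,4): δ = 118.00°  ·
  (3,5): δ = 73.30°  ·
  (3,6): δ = 15.90°  ✓
  (4,5): δ = 135.30°  ·
  (4,6): δ = 77.91°  ·
  (5,6): δ = 122.61°  ·
antipodal pairs: 6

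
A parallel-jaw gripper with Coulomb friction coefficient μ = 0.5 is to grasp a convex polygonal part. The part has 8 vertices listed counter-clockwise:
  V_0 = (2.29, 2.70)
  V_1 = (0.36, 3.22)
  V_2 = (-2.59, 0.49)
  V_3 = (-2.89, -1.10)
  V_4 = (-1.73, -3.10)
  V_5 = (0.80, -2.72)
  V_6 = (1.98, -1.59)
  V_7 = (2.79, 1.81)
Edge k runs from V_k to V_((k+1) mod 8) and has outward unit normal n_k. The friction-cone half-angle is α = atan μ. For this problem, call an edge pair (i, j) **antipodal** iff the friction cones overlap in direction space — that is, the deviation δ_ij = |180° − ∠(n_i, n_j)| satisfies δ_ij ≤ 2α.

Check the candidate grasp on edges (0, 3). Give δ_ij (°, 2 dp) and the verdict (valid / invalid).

α = atan 0.5 = 26.57°;  2α = 53.13°
edge 0: e_0 = (-1.93, +0.52);  n_0 = (+0.2602, +0.9656)
edge 3: e_3 = (+1.16, -2.00);  n_3 = (-0.8650, -0.5017)
∠(n_0, n_3) = 135.19°
δ = |180° − 135.19°| = 44.81°
44.81° ≤ 2α = 53.13°  →  valid

δ = 44.81°, valid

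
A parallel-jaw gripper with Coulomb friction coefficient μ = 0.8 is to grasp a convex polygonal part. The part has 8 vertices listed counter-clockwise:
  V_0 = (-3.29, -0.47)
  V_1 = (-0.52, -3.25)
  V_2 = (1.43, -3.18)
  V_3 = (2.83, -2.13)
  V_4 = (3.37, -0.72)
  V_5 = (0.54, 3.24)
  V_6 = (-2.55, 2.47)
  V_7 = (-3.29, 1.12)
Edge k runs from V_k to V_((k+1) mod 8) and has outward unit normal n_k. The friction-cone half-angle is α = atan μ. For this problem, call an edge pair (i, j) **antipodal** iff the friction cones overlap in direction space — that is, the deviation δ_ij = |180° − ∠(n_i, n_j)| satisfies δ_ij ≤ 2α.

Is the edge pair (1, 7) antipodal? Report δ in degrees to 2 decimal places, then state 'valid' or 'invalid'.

α = atan 0.8 = 38.66°;  2α = 77.32°
edge 1: e_1 = (+1.95, +0.07);  n_1 = (+0.0359, -0.9994)
edge 7: e_7 = (+0.00, -1.59);  n_7 = (-1.0000, -0.0000)
∠(n_1, n_7) = 92.06°
δ = |180° − 92.06°| = 87.94°
87.94° > 2α = 77.32°  →  invalid

δ = 87.94°, invalid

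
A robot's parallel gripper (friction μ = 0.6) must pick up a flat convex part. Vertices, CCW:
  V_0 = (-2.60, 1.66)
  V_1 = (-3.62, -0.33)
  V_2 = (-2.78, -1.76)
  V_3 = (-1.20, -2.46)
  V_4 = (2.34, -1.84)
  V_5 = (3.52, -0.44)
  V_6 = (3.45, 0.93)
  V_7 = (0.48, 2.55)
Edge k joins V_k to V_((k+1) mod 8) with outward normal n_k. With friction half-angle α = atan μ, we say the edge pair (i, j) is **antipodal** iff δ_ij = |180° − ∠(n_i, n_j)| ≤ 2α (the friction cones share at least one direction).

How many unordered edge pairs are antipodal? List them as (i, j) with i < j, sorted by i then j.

count = 10; pairs: (0,3), (0,4), (0,5), (1,5), (1,6), (2,6), (2,7), (3,6), (3,7), (4,7)

α = atan 0.6 = 30.96°;  2α = 61.93°
n_0 = (-0.8899, +0.4561)
n_1 = (-0.8622, -0.5065)
n_2 = (-0.4051, -0.9143)
n_3 = (+0.1725, -0.9850)
n_4 = (+0.7646, -0.6445)
n_5 = (+0.9987, +0.0510)
n_6 = (+0.4789, +0.8779)
n_7 = (-0.2776, +0.9607)
  (0,1): δ = 122.43°  ·
  (0,2): δ = 86.76°  ·
  (0,3): δ = 52.93°  ✓
  (0,4): δ = 12.99°  ✓
  (0,5): δ = 30.06°  ✓
  (0,6): δ = 88.53°  ·
  (0,7): δ = 133.26°  ·
  (1,2): δ = 144.33°  ·
  (1,3): δ = 110.50°  ·
  (1,4): δ = 70.56°  ·
  (1,5): δ = 27.51°  ✓
  (1,6): δ = 30.96°  ✓
  (1,7): δ = 75.69°  ·
  (2,3): δ = 146.17°  ·
  (2,4): δ = 106.23°  ·
  (2,5): δ = 63.18°  ·
  (2,6): δ = 4.72°  ✓
  (2,7): δ = 40.01°  ✓
  (3,4): δ = 140.06°  ·
  (3,5): δ = 97.01°  ·
  (3,6): δ = 38.54°  ✓
  (3,7): δ = 6.18°  ✓
  (4,5): δ = 136.95°  ·
  (4,6): δ = 78.48°  ·
  (4,7): δ = 33.76°  ✓
  (5,6): δ = 121.54°  ·
  (5,7): δ = 76.81°  ·
  (6,7): δ = 135.27°  ·
antipodal pairs: 10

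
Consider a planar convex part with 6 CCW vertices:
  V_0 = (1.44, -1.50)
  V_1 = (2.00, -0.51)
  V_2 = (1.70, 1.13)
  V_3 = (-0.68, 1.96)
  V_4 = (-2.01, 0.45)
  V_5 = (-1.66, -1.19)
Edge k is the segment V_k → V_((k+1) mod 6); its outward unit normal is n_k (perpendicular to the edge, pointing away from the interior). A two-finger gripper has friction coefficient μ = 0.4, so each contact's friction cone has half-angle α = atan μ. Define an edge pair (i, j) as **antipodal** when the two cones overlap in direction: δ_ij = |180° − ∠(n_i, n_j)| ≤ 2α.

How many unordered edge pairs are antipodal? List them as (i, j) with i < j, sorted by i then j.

count = 4; pairs: (0,3), (0,4), (1,4), (2,5)

α = atan 0.4 = 21.80°;  2α = 43.60°
n_0 = (+0.8704, -0.4923)
n_1 = (+0.9837, +0.1799)
n_2 = (+0.3293, +0.9442)
n_3 = (-0.7504, +0.6610)
n_4 = (-0.9780, -0.2087)
n_5 = (-0.0995, -0.9950)
  (0,1): δ = 140.14°  ·
  (0,2): δ = 79.73°  ·
  (0,3): δ = 11.88°  ✓
  (0,4): δ = 41.54°  ✓
  (0,5): δ = 113.78°  ·
  (1,2): δ = 119.59°  ·
  (1,3): δ = 51.74°  ·
  (1,4): δ = 1.68°  ✓
  (1,5): δ = 73.92°  ·
  (2,3): δ = 112.15°  ·
  (2,4): δ = 58.73°  ·
  (2,5): δ = 13.52°  ✓
  (3,4): δ = 126.58°  ·
  (3,5): δ = 54.34°  ·
  (4,5): δ = 107.76°  ·
antipodal pairs: 4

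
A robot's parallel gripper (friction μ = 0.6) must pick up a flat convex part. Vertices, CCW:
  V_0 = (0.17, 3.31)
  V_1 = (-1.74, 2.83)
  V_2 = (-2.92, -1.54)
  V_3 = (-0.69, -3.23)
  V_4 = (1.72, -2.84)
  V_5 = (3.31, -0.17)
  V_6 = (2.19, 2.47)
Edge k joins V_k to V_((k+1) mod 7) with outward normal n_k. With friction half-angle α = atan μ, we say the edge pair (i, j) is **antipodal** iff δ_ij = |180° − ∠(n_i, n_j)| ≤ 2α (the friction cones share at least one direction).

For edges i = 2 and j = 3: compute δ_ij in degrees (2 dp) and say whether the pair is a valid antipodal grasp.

δ = 133.65°, invalid

α = atan 0.6 = 30.96°;  2α = 61.93°
edge 2: e_2 = (+2.23, -1.69);  n_2 = (-0.6040, -0.7970)
edge 3: e_3 = (+2.41, +0.39);  n_3 = (+0.1597, -0.9872)
∠(n_2, n_3) = 46.35°
δ = |180° − 46.35°| = 133.65°
133.65° > 2α = 61.93°  →  invalid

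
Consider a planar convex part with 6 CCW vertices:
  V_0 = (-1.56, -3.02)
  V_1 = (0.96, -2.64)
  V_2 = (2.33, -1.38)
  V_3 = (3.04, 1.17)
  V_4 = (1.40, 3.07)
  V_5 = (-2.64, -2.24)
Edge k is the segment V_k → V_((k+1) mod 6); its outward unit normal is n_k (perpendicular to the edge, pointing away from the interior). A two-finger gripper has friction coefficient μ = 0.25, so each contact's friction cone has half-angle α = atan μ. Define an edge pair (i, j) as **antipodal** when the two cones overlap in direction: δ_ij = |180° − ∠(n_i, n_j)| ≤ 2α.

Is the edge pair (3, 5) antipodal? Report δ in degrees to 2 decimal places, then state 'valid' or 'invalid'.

δ = 13.36°, valid

α = atan 0.25 = 14.04°;  2α = 28.07°
edge 3: e_3 = (-1.64, +1.90);  n_3 = (+0.7570, +0.6534)
edge 5: e_5 = (+1.08, -0.78);  n_5 = (-0.5855, -0.8107)
∠(n_3, n_5) = 166.64°
δ = |180° − 166.64°| = 13.36°
13.36° ≤ 2α = 28.07°  →  valid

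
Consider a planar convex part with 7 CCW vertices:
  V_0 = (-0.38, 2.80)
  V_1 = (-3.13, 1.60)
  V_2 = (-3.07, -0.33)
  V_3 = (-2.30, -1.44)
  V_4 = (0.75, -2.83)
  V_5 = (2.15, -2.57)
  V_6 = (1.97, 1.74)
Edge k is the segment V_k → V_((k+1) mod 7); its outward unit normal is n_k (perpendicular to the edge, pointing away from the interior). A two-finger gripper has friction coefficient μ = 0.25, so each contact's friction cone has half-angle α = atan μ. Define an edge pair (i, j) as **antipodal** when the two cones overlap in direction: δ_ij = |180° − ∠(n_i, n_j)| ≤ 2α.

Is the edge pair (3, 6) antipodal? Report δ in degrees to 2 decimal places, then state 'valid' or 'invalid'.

δ = 0.22°, valid

α = atan 0.25 = 14.04°;  2α = 28.07°
edge 3: e_3 = (+3.05, -1.39);  n_3 = (-0.4147, -0.9100)
edge 6: e_6 = (-2.35, +1.06);  n_6 = (+0.4112, +0.9116)
∠(n_3, n_6) = 179.78°
δ = |180° − 179.78°| = 0.22°
0.22° ≤ 2α = 28.07°  →  valid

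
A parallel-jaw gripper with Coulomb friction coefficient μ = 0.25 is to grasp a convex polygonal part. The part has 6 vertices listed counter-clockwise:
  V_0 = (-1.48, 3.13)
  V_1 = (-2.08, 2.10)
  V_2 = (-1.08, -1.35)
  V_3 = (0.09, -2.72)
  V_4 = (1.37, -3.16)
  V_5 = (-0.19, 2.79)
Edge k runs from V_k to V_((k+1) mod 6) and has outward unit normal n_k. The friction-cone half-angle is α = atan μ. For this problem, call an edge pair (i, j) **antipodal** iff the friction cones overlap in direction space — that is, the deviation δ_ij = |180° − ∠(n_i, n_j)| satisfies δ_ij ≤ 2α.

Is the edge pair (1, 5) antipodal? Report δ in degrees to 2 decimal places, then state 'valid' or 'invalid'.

α = atan 0.25 = 14.04°;  2α = 28.07°
edge 1: e_1 = (+1.00, -3.45);  n_1 = (-0.9605, -0.2784)
edge 5: e_5 = (-1.29, +0.34);  n_5 = (+0.2549, +0.9670)
∠(n_1, n_5) = 120.93°
δ = |180° − 120.93°| = 59.07°
59.07° > 2α = 28.07°  →  invalid

δ = 59.07°, invalid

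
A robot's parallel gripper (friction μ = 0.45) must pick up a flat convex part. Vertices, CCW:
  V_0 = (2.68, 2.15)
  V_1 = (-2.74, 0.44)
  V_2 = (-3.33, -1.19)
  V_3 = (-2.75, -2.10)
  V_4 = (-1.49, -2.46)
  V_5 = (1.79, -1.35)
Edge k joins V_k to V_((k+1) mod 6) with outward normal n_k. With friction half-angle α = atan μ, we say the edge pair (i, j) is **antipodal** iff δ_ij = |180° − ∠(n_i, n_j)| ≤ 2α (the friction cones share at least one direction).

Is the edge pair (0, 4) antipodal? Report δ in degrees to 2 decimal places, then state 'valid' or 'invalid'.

δ = 1.19°, valid

α = atan 0.45 = 24.23°;  2α = 48.46°
edge 0: e_0 = (-5.42, -1.71);  n_0 = (-0.3009, +0.9537)
edge 4: e_4 = (+3.28, +1.11);  n_4 = (+0.3206, -0.9472)
∠(n_0, n_4) = 178.81°
δ = |180° − 178.81°| = 1.19°
1.19° ≤ 2α = 48.46°  →  valid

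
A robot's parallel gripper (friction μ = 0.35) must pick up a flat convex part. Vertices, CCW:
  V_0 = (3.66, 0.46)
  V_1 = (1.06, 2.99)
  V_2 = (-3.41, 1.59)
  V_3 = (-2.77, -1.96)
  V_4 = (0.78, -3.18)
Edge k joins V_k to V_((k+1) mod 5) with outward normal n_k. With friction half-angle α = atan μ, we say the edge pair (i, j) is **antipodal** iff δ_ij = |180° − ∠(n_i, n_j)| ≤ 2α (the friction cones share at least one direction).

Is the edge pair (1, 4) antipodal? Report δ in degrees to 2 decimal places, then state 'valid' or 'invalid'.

δ = 34.26°, valid

α = atan 0.35 = 19.29°;  2α = 38.58°
edge 1: e_1 = (-4.47, -1.40);  n_1 = (-0.2989, +0.9543)
edge 4: e_4 = (+2.88, +3.64);  n_4 = (+0.7842, -0.6205)
∠(n_1, n_4) = 145.74°
δ = |180° − 145.74°| = 34.26°
34.26° ≤ 2α = 38.58°  →  valid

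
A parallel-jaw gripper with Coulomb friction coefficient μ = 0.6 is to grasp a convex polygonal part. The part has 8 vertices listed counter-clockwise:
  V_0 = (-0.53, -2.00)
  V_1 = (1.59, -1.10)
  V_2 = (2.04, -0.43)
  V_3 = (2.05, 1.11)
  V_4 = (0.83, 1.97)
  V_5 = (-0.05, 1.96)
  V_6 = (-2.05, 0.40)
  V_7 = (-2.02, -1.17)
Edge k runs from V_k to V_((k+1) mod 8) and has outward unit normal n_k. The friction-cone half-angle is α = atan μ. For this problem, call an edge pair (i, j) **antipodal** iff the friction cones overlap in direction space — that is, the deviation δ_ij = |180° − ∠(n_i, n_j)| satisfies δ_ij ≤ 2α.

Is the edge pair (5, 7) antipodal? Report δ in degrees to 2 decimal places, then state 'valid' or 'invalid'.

α = atan 0.6 = 30.96°;  2α = 61.93°
edge 5: e_5 = (-2.00, -1.56);  n_5 = (-0.6150, +0.7885)
edge 7: e_7 = (+1.49, -0.83);  n_7 = (-0.4866, -0.8736)
∠(n_5, n_7) = 112.93°
δ = |180° − 112.93°| = 67.07°
67.07° > 2α = 61.93°  →  invalid

δ = 67.07°, invalid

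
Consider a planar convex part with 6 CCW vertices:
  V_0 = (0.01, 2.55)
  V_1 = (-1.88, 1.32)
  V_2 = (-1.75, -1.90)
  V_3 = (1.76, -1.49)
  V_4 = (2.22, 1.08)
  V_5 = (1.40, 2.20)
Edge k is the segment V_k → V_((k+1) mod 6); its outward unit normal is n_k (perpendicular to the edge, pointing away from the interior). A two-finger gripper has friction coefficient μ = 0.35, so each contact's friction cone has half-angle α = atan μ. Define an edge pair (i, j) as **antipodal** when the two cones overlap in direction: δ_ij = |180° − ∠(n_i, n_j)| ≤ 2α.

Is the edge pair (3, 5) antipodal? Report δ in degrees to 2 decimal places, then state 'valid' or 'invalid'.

δ = 93.99°, invalid

α = atan 0.35 = 19.29°;  2α = 38.58°
edge 3: e_3 = (+0.46, +2.57);  n_3 = (+0.9844, -0.1762)
edge 5: e_5 = (-1.39, +0.35);  n_5 = (+0.2442, +0.9697)
∠(n_3, n_5) = 86.01°
δ = |180° − 86.01°| = 93.99°
93.99° > 2α = 38.58°  →  invalid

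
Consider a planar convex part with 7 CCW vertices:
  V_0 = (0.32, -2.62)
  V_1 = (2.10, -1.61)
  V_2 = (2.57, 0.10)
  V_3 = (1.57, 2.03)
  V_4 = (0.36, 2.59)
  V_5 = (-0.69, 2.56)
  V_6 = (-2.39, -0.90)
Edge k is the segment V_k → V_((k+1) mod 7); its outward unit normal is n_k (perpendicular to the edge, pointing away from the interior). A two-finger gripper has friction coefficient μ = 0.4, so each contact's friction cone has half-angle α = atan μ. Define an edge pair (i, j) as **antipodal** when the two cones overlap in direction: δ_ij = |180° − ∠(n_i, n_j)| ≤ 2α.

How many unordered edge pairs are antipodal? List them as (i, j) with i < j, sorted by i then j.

α = atan 0.4 = 21.80°;  2α = 43.60°
n_0 = (+0.4935, -0.8697)
n_1 = (+0.9642, -0.2650)
n_2 = (+0.8879, +0.4600)
n_3 = (+0.4200, +0.9075)
n_4 = (-0.0286, +0.9996)
n_5 = (-0.8975, +0.4410)
n_6 = (-0.5359, -0.8443)
  (0,1): δ = 134.94°  ·
  (0,2): δ = 92.18°  ·
  (0,3): δ = 54.41°  ·
  (0,4): δ = 27.93°  ✓
  (0,5): δ = 34.26°  ✓
  (0,6): δ = 118.03°  ·
  (1,2): δ = 137.24°  ·
  (1,3): δ = 99.47°  ·
  (1,4): δ = 72.99°  ·
  (1,5): δ = 10.80°  ✓
  (1,6): δ = 72.97°  ·
  (2,3): δ = 142.23°  ·
  (2,4): δ = 115.75°  ·
  (2,5): δ = 53.56°  ·
  (2,6): δ = 30.21°  ✓
  (3,4): δ = 153.53°  ·
  (3,5): δ = 91.33°  ·
  (3,6): δ = 7.57°  ✓
  (4,5): δ = 117.80°  ·
  (4,6): δ = 34.04°  ✓
  (5,6): δ = 96.24°  ·
antipodal pairs: 6

count = 6; pairs: (0,4), (0,5), (1,5), (2,6), (3,6), (4,6)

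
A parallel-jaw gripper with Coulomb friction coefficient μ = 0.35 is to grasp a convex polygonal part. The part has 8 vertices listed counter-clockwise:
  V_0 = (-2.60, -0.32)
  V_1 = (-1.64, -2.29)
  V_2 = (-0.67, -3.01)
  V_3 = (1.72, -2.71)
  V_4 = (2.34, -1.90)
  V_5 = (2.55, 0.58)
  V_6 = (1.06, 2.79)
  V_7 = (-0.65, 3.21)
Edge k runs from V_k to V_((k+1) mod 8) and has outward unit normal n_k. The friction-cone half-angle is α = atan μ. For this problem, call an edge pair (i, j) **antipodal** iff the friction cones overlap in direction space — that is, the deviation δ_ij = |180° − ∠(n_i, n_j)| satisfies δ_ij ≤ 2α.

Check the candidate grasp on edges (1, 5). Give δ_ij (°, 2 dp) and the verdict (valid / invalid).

α = atan 0.35 = 19.29°;  2α = 38.58°
edge 1: e_1 = (+0.97, -0.72);  n_1 = (-0.5960, -0.8030)
edge 5: e_5 = (-1.49, +2.21);  n_5 = (+0.8292, +0.5590)
∠(n_1, n_5) = 160.57°
δ = |180° − 160.57°| = 19.43°
19.43° ≤ 2α = 38.58°  →  valid

δ = 19.43°, valid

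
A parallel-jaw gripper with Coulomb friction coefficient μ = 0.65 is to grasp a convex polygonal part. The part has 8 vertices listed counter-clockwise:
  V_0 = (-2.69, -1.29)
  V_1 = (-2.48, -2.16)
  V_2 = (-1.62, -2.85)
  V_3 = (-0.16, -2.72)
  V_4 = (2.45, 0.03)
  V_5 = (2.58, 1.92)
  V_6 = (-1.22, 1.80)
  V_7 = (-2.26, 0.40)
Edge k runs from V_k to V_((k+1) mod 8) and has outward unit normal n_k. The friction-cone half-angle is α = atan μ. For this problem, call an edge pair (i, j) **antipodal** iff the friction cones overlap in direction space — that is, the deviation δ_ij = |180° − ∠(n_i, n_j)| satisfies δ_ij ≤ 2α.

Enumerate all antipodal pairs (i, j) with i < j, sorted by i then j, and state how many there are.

α = atan 0.65 = 33.02°;  2α = 66.05°
n_0 = (-0.9721, -0.2346)
n_1 = (-0.6258, -0.7800)
n_2 = (+0.0887, -0.9961)
n_3 = (+0.7253, -0.6884)
n_4 = (+0.9976, -0.0686)
n_5 = (-0.0316, +0.9995)
n_6 = (-0.8027, +0.5963)
n_7 = (-0.9691, +0.2466)
  (0,1): δ = 142.31°  ·
  (0,2): δ = 98.48°  ·
  (0,3): δ = 57.07°  ✓
  (0,4): δ = 17.51°  ✓
  (0,5): δ = 78.24°  ·
  (0,6): δ = 129.82°  ·
  (0,7): δ = 152.15°  ·
  (1,2): δ = 136.17°  ·
  (1,3): δ = 94.76°  ·
  (1,4): δ = 55.19°  ✓
  (1,5): δ = 40.55°  ✓
  (1,6): δ = 92.13°  ·
  (1,7): δ = 114.47°  ·
  (2,3): δ = 138.59°  ·
  (2,4): δ = 99.02°  ·
  (2,5): δ = 3.28°  ✓
  (2,6): δ = 48.30°  ✓
  (2,7): δ = 70.64°  ·
  (3,4): δ = 140.43°  ·
  (3,5): δ = 44.69°  ✓
  (3,6): δ = 6.90°  ✓
  (3,7): δ = 29.23°  ✓
  (4,5): δ = 84.26°  ·
  (4,6): δ = 32.67°  ✓
  (4,7): δ = 10.34°  ✓
  (5,6): δ = 128.42°  ·
  (5,7): δ = 106.08°  ·
  (6,7): δ = 157.67°  ·
antipodal pairs: 11

count = 11; pairs: (0,3), (0,4), (1,4), (1,5), (2,5), (2,6), (3,5), (3,6), (3,7), (4,6), (4,7)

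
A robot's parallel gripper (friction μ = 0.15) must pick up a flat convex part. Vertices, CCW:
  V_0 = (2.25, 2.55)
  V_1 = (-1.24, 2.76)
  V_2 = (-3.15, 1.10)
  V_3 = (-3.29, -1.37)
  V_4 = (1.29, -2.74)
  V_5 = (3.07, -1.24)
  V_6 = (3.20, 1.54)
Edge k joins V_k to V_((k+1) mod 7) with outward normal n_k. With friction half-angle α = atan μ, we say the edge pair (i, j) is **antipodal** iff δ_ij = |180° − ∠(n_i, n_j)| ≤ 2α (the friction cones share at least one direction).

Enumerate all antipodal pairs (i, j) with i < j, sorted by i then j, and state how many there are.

count = 3; pairs: (0,3), (1,4), (2,5)

α = atan 0.15 = 8.53°;  2α = 17.06°
n_0 = (+0.0601, +0.9982)
n_1 = (-0.6560, +0.7548)
n_2 = (-0.9984, +0.0566)
n_3 = (-0.2866, -0.9581)
n_4 = (+0.6444, -0.7647)
n_5 = (+0.9989, -0.0467)
n_6 = (+0.7284, +0.6851)
  (0,1): δ = 135.56°  ·
  (0,2): δ = 89.80°  ·
  (0,3): δ = 13.21°  ✓
  (0,4): δ = 43.56°  ·
  (0,5): δ = 90.77°  ·
  (0,6): δ = 136.69°  ·
  (1,2): δ = 134.24°  ·
  (1,3): δ = 57.65°  ·
  (1,4): δ = 0.87°  ✓
  (1,5): δ = 46.33°  ·
  (1,6): δ = 92.25°  ·
  (2,3): δ = 103.41°  ·
  (2,4): δ = 46.64°  ·
  (2,5): δ = 0.57°  ✓
  (2,6): δ = 46.49°  ·
  (3,4): δ = 123.23°  ·
  (3,5): δ = 76.02°  ·
  (3,6): δ = 30.10°  ·
  (4,5): δ = 132.80°  ·
  (4,6): δ = 86.87°  ·
  (5,6): δ = 134.08°  ·
antipodal pairs: 3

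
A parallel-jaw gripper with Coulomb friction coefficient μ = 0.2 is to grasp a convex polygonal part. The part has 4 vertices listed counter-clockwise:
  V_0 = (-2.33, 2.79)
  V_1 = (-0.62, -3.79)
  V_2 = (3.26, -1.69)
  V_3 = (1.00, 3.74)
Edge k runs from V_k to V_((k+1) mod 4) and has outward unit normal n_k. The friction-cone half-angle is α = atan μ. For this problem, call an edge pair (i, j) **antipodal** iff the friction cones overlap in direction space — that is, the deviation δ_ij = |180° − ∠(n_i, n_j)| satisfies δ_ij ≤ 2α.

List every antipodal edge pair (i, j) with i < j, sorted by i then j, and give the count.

α = atan 0.2 = 11.31°;  2α = 22.62°
n_0 = (-0.9679, -0.2515)
n_1 = (+0.4760, -0.8795)
n_2 = (+0.9232, +0.3843)
n_3 = (-0.2743, +0.9616)
  (0,1): δ = 76.14°  ·
  (0,2): δ = 8.03°  ✓
  (0,3): δ = 91.35°  ·
  (1,2): δ = 95.83°  ·
  (1,3): δ = 12.50°  ✓
  (2,3): δ = 96.67°  ·
antipodal pairs: 2

count = 2; pairs: (0,2), (1,3)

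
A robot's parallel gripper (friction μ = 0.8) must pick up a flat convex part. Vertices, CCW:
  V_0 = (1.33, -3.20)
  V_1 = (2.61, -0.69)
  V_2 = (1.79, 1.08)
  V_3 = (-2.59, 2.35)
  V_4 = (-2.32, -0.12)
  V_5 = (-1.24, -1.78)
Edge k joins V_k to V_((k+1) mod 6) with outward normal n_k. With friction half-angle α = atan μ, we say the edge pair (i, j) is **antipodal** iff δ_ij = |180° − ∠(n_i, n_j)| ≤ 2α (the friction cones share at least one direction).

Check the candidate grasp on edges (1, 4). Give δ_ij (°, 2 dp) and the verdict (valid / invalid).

α = atan 0.8 = 38.66°;  2α = 77.32°
edge 1: e_1 = (-0.82, +1.77);  n_1 = (+0.9074, +0.4204)
edge 4: e_4 = (+1.08, -1.66);  n_4 = (-0.8382, -0.5453)
∠(n_1, n_4) = 171.81°
δ = |180° − 171.81°| = 8.19°
8.19° ≤ 2α = 77.32°  →  valid

δ = 8.19°, valid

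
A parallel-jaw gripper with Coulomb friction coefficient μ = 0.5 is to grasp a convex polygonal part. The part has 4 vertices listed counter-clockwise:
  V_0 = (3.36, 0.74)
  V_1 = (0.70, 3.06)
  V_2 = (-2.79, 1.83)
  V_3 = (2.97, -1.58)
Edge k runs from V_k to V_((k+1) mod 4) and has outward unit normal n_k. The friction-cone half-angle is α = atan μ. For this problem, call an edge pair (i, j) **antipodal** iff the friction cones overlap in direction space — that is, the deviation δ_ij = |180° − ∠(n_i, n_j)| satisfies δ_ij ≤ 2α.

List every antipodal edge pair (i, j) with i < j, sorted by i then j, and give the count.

α = atan 0.5 = 26.57°;  2α = 53.13°
n_0 = (+0.6573, +0.7536)
n_1 = (-0.3324, +0.9431)
n_2 = (-0.5094, -0.8605)
n_3 = (+0.9862, -0.1658)
  (0,1): δ = 119.49°  ·
  (0,2): δ = 10.47°  ✓
  (0,3): δ = 121.55°  ·
  (1,2): δ = 50.04°  ✓
  (1,3): δ = 61.04°  ·
  (2,3): δ = 68.92°  ·
antipodal pairs: 2

count = 2; pairs: (0,2), (1,2)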